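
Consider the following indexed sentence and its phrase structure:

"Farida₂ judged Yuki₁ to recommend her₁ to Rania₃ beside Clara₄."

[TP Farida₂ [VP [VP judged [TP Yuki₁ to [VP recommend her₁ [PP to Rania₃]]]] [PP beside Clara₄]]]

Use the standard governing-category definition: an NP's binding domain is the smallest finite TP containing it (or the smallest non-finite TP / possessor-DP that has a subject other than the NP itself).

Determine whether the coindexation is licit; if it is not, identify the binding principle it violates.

The two coindexed NPs are *Yuki₁* and *her₁*.
*her₁* is a pronoun. Its binding domain is the embedded TP, whose subject is Yuki₁.
*Yuki₁* c-commands it within that domain and carries the same index.
The pronoun is locally bound → Principle B violation.

Principle B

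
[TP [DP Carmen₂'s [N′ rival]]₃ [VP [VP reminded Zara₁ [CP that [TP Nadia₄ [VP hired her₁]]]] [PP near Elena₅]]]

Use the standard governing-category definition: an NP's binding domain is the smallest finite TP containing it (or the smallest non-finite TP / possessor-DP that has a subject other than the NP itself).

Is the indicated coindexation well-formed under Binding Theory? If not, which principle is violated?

The two coindexed NPs are *Zara₁* and *her₁*.
*her₁* is a pronoun; its binding domain is the embedded TP, whose subject is Nadia₄. Within that domain it is c-commanded only by *Nadia₄*, which carries a different index — the pronoun is free locally, so Principle B holds.
*Zara₁* is an R-expression; *her₁* does not c-command it, and no other NP shares its index, so Principle C is satisfied.
All principles are respected.

grammatical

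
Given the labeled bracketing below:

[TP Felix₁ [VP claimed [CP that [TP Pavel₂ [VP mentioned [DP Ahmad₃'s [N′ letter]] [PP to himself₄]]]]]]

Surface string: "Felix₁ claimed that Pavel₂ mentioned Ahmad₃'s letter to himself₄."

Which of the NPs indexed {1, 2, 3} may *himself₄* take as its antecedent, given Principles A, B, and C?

{2}

*himself* is an anaphor, so Principle A applies: it must be bound in its binding domain.
Binding domain of *himself₄*: the embedded TP, whose subject is Pavel₂.
*Felix₁* c-commands the anaphor but is outside its binding domain → cannot satisfy Principle A.
*Pavel₂* c-commands the anaphor within its binding domain → licit binder.
*Ahmad₃* does not c-command the anaphor → cannot bind it.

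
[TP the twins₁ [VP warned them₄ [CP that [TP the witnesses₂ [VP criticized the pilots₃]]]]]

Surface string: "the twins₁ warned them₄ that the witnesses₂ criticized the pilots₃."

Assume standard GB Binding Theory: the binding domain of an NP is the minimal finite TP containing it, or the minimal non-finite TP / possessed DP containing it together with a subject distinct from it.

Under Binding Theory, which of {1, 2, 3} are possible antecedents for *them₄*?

*them* is a pronoun, so Principle B applies: it must be free in its binding domain.
Binding domain of *them₄*: the matrix TP, whose subject is the twins₁.
*the twins₁* c-commands the pronoun within its binding domain → coindexation would violate Principle B.
*the witnesses₂*: the pronoun c-commands this R-expression → coindexation would violate Principle C on *the witnesses₂*.
*the pilots₃*: the pronoun c-commands this R-expression → coindexation would violate Principle C on *the pilots₃*.

none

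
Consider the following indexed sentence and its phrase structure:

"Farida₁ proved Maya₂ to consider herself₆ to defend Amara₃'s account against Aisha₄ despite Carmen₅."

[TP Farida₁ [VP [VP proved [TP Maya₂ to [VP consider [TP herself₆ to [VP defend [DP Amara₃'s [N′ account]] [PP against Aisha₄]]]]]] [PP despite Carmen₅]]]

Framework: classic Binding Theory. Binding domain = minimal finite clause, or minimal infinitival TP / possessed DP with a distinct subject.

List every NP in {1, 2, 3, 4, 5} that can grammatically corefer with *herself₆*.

{2}

*herself* is an anaphor, so Principle A applies: it must be bound in its binding domain.
Binding domain of *herself₆*: the embedded TP, whose subject is Maya₂.
*Farida₁* c-commands the anaphor but is outside its binding domain → cannot satisfy Principle A.
*Maya₂* c-commands the anaphor within its binding domain → licit binder.
*Amara₃* does not c-command the anaphor → cannot bind it.
*Aisha₄* does not c-command the anaphor → cannot bind it.
*Carmen₅* does not c-command the anaphor → cannot bind it.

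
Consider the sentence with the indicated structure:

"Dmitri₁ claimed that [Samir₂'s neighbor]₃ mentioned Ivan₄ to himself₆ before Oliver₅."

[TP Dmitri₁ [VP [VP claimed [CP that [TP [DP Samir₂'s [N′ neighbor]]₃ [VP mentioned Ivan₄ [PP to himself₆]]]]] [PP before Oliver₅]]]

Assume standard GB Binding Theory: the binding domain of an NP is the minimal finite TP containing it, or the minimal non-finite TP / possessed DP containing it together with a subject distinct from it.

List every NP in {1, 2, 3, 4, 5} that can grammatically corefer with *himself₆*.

*himself* is an anaphor, so Principle A applies: it must be bound in its binding domain.
Binding domain of *himself₆*: the embedded TP, whose subject is [Samir₂'s neighbor]₃.
*Dmitri₁* c-commands the anaphor but is outside its binding domain → cannot satisfy Principle A.
*Samir₂* does not c-command the anaphor → cannot bind it.
*[Samir₂'s neighbor]₃* c-commands the anaphor within its binding domain → licit binder.
*Ivan₄* c-commands the anaphor within its binding domain → licit binder.
*Oliver₅* does not c-command the anaphor → cannot bind it.

{3, 4}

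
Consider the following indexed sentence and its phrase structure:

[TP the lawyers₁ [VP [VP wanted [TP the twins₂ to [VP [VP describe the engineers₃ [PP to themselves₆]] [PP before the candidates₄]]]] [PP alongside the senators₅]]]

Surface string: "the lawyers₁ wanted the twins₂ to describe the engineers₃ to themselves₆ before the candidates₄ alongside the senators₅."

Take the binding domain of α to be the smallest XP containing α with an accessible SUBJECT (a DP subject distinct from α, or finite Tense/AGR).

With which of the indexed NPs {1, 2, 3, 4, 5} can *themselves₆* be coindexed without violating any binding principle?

{2, 3}

*themselves* is an anaphor, so Principle A applies: it must be bound in its binding domain.
Binding domain of *themselves₆*: the embedded TP, whose subject is the twins₂.
*the lawyers₁* c-commands the anaphor but is outside its binding domain → cannot satisfy Principle A.
*the twins₂* c-commands the anaphor within its binding domain → licit binder.
*the engineers₃* c-commands the anaphor within its binding domain → licit binder.
*the candidates₄* does not c-command the anaphor → cannot bind it.
*the senators₅* does not c-command the anaphor → cannot bind it.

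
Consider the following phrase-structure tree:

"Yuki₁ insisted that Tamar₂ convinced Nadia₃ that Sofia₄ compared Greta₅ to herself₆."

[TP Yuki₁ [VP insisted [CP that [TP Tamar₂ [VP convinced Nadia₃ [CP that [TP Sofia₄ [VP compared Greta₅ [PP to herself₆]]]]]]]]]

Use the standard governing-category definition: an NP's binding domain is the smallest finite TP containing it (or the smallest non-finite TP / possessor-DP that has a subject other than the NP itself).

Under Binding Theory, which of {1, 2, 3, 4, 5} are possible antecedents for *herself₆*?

*herself* is an anaphor, so Principle A applies: it must be bound in its binding domain.
Binding domain of *herself₆*: the embedded TP, whose subject is Sofia₄.
*Yuki₁* c-commands the anaphor but is outside its binding domain → cannot satisfy Principle A.
*Tamar₂* c-commands the anaphor but is outside its binding domain → cannot satisfy Principle A.
*Nadia₃* c-commands the anaphor but is outside its binding domain → cannot satisfy Principle A.
*Sofia₄* c-commands the anaphor within its binding domain → licit binder.
*Greta₅* c-commands the anaphor within its binding domain → licit binder.

{4, 5}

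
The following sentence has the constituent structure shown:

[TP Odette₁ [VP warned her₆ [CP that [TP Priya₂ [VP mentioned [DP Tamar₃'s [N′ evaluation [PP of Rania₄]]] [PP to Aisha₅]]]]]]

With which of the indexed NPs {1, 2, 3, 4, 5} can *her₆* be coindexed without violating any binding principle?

none

*her* is a pronoun, so Principle B applies: it must be free in its binding domain.
Binding domain of *her₆*: the matrix TP, whose subject is Odette₁.
*Odette₁* c-commands the pronoun within its binding domain → coindexation would violate Principle B.
*Priya₂*: the pronoun c-commands this R-expression → coindexation would violate Principle C on *Priya₂*.
*Tamar₃*: the pronoun c-commands this R-expression → coindexation would violate Principle C on *Tamar₃*.
*Rania₄*: the pronoun c-commands this R-expression → coindexation would violate Principle C on *Rania₄*.
*Aisha₅*: the pronoun c-commands this R-expression → coindexation would violate Principle C on *Aisha₅*.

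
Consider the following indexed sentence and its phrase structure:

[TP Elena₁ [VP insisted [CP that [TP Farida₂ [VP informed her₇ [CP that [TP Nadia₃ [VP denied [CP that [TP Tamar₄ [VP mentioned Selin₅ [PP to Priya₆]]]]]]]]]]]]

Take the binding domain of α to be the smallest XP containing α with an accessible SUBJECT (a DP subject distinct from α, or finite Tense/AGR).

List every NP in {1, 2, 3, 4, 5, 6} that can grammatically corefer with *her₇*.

*her* is a pronoun, so Principle B applies: it must be free in its binding domain.
Binding domain of *her₇*: the embedded TP, whose subject is Farida₂.
*Elena₁* c-commands the pronoun but from outside its binding domain, and is not c-commanded by it → coindexation permitted.
*Farida₂* c-commands the pronoun within its binding domain → coindexation would violate Principle B.
*Nadia₃*: the pronoun c-commands this R-expression → coindexation would violate Principle C on *Nadia₃*.
*Tamar₄*: the pronoun c-commands this R-expression → coindexation would violate Principle C on *Tamar₄*.
*Selin₅*: the pronoun c-commands this R-expression → coindexation would violate Principle C on *Selin₅*.
*Priya₆*: the pronoun c-commands this R-expression → coindexation would violate Principle C on *Priya₆*.

{1}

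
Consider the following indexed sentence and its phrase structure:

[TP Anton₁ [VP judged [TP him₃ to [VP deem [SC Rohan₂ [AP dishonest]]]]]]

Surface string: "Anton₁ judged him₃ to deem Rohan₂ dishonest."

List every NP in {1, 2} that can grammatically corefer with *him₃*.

*him* is a pronoun, so Principle B applies: it must be free in its binding domain.
Binding domain of *him₃*: the matrix TP, whose subject is Anton₁.
*Anton₁* c-commands the pronoun within its binding domain → coindexation would violate Principle B.
*Rohan₂*: the pronoun c-commands this R-expression → coindexation would violate Principle C on *Rohan₂*.

none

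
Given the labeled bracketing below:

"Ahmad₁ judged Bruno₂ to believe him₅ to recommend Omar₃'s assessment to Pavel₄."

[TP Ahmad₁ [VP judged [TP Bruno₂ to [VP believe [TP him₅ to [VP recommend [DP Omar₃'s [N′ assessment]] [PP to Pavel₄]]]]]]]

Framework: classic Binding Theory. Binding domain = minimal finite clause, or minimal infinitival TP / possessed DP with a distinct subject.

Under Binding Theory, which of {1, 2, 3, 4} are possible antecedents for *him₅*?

*him* is a pronoun, so Principle B applies: it must be free in its binding domain.
Binding domain of *him₅*: the embedded TP, whose subject is Bruno₂.
*Ahmad₁* c-commands the pronoun but from outside its binding domain, and is not c-commanded by it → coindexation permitted.
*Bruno₂* c-commands the pronoun within its binding domain → coindexation would violate Principle B.
*Omar₃*: the pronoun c-commands this R-expression → coindexation would violate Principle C on *Omar₃*.
*Pavel₄*: the pronoun c-commands this R-expression → coindexation would violate Principle C on *Pavel₄*.

{1}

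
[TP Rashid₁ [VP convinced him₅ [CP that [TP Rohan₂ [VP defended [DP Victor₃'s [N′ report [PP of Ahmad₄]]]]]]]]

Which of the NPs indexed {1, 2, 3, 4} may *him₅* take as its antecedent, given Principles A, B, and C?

*him* is a pronoun, so Principle B applies: it must be free in its binding domain.
Binding domain of *him₅*: the matrix TP, whose subject is Rashid₁.
*Rashid₁* c-commands the pronoun within its binding domain → coindexation would violate Principle B.
*Rohan₂*: the pronoun c-commands this R-expression → coindexation would violate Principle C on *Rohan₂*.
*Victor₃*: the pronoun c-commands this R-expression → coindexation would violate Principle C on *Victor₃*.
*Ahmad₄*: the pronoun c-commands this R-expression → coindexation would violate Principle C on *Ahmad₄*.

none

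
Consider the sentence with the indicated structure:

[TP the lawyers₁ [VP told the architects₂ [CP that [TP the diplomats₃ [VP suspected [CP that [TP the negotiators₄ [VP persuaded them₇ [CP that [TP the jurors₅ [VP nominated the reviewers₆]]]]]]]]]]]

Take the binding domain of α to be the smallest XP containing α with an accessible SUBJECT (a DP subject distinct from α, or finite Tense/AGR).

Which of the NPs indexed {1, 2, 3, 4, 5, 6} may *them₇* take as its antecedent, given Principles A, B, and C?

{1, 2, 3}

*them* is a pronoun, so Principle B applies: it must be free in its binding domain.
Binding domain of *them₇*: the embedded TP, whose subject is the negotiators₄.
*the lawyers₁* c-commands the pronoun but from outside its binding domain, and is not c-commanded by it → coindexation permitted.
*the architects₂* c-commands the pronoun but from outside its binding domain, and is not c-commanded by it → coindexation permitted.
*the diplomats₃* c-commands the pronoun but from outside its binding domain, and is not c-commanded by it → coindexation permitted.
*the negotiators₄* c-commands the pronoun within its binding domain → coindexation would violate Principle B.
*the jurors₅*: the pronoun c-commands this R-expression → coindexation would violate Principle C on *the jurors₅*.
*the reviewers₆*: the pronoun c-commands this R-expression → coindexation would violate Principle C on *the reviewers₆*.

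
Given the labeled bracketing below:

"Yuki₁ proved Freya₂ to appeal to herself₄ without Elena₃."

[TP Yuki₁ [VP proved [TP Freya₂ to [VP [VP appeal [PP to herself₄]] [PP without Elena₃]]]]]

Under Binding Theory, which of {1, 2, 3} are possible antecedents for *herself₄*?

*herself* is an anaphor, so Principle A applies: it must be bound in its binding domain.
Binding domain of *herself₄*: the embedded TP, whose subject is Freya₂.
*Yuki₁* c-commands the anaphor but is outside its binding domain → cannot satisfy Principle A.
*Freya₂* c-commands the anaphor within its binding domain → licit binder.
*Elena₃* does not c-command the anaphor → cannot bind it.

{2}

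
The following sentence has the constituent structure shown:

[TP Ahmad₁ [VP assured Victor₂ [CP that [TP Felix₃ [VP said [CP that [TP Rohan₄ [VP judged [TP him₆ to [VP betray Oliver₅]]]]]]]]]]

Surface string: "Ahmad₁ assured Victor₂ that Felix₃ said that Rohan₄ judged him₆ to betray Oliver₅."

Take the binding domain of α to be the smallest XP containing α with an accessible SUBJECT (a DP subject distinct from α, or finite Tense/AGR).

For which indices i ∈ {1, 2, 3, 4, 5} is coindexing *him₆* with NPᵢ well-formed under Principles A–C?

*him* is a pronoun, so Principle B applies: it must be free in its binding domain.
Binding domain of *him₆*: the embedded TP, whose subject is Rohan₄.
*Ahmad₁* c-commands the pronoun but from outside its binding domain, and is not c-commanded by it → coindexation permitted.
*Victor₂* c-commands the pronoun but from outside its binding domain, and is not c-commanded by it → coindexation permitted.
*Felix₃* c-commands the pronoun but from outside its binding domain, and is not c-commanded by it → coindexation permitted.
*Rohan₄* c-commands the pronoun within its binding domain → coindexation would violate Principle B.
*Oliver₅*: the pronoun c-commands this R-expression → coindexation would violate Principle C on *Oliver₅*.

{1, 2, 3}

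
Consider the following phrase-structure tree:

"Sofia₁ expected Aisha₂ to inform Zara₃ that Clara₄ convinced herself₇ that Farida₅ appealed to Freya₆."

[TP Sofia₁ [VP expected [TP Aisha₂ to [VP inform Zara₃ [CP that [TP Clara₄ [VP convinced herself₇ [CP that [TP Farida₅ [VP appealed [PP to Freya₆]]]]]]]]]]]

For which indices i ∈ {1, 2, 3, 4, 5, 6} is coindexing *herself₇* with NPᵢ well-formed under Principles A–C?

*herself* is an anaphor, so Principle A applies: it must be bound in its binding domain.
Binding domain of *herself₇*: the embedded TP, whose subject is Clara₄.
*Sofia₁* c-commands the anaphor but is outside its binding domain → cannot satisfy Principle A.
*Aisha₂* c-commands the anaphor but is outside its binding domain → cannot satisfy Principle A.
*Zara₃* c-commands the anaphor but is outside its binding domain → cannot satisfy Principle A.
*Clara₄* c-commands the anaphor within its binding domain → licit binder.
*Farida₅* does not c-command the anaphor → cannot bind it.
*Freya₆* does not c-command the anaphor → cannot bind it.

{4}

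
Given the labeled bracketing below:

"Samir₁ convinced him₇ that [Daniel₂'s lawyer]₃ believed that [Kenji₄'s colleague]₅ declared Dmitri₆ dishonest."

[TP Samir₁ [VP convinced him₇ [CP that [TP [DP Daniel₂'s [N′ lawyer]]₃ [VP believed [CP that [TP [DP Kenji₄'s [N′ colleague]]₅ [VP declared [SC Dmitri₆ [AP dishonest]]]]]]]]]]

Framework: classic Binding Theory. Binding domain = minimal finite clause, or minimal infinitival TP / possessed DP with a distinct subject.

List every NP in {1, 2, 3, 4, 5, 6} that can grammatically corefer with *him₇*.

*him* is a pronoun, so Principle B applies: it must be free in its binding domain.
Binding domain of *him₇*: the matrix TP, whose subject is Samir₁.
*Samir₁* c-commands the pronoun within its binding domain → coindexation would violate Principle B.
*Daniel₂*: the pronoun c-commands this R-expression → coindexation would violate Principle C on *Daniel₂*.
*[Daniel₂'s lawyer]₃*: the pronoun c-commands this R-expression → coindexation would violate Principle C on *[Daniel₂'s lawyer]₃*.
*Kenji₄*: the pronoun c-commands this R-expression → coindexation would violate Principle C on *Kenji₄*.
*[Kenji₄'s colleague]₅*: the pronoun c-commands this R-expression → coindexation would violate Principle C on *[Kenji₄'s colleague]₅*.
*Dmitri₆*: the pronoun c-commands this R-expression → coindexation would violate Principle C on *Dmitri₆*.

none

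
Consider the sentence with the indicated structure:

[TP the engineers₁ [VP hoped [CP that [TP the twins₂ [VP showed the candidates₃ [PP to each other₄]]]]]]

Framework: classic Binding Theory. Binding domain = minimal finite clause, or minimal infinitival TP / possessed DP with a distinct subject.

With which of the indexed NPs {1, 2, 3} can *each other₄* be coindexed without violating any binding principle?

{2, 3}

*each other* is an anaphor, so Principle A applies: it must be bound in its binding domain.
Binding domain of *each other₄*: the embedded TP, whose subject is the twins₂.
*the engineers₁* c-commands the anaphor but is outside its binding domain → cannot satisfy Principle A.
*the twins₂* c-commands the anaphor within its binding domain → licit binder.
*the candidates₃* c-commands the anaphor within its binding domain → licit binder.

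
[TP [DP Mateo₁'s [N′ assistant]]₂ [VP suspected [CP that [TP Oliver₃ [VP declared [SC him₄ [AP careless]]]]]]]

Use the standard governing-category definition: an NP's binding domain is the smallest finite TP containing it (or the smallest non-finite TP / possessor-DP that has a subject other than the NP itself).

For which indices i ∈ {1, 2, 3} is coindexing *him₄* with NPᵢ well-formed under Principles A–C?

{1, 2}

*him* is a pronoun, so Principle B applies: it must be free in its binding domain.
Binding domain of *him₄*: the embedded TP, whose subject is Oliver₃.
*Mateo₁* and the pronoun do not c-command one another → neither Principle B nor Principle C is at stake; coindexation permitted.
*[Mateo₁'s assistant]₂* c-commands the pronoun but from outside its binding domain, and is not c-commanded by it → coindexation permitted.
*Oliver₃* c-commands the pronoun within its binding domain → coindexation would violate Principle B.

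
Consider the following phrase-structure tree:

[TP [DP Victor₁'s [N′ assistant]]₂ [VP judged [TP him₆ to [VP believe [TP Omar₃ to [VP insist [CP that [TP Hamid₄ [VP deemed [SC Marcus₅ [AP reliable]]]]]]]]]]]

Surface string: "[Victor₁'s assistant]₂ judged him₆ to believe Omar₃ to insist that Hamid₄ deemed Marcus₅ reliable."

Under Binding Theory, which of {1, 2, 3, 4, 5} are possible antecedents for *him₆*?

{1}

*him* is a pronoun, so Principle B applies: it must be free in its binding domain.
Binding domain of *him₆*: the matrix TP, whose subject is [Victor₁'s assistant]₂.
*Victor₁* and the pronoun do not c-command one another → neither Principle B nor Principle C is at stake; coindexation permitted.
*[Victor₁'s assistant]₂* c-commands the pronoun within its binding domain → coindexation would violate Principle B.
*Omar₃*: the pronoun c-commands this R-expression → coindexation would violate Principle C on *Omar₃*.
*Hamid₄*: the pronoun c-commands this R-expression → coindexation would violate Principle C on *Hamid₄*.
*Marcus₅*: the pronoun c-commands this R-expression → coindexation would violate Principle C on *Marcus₅*.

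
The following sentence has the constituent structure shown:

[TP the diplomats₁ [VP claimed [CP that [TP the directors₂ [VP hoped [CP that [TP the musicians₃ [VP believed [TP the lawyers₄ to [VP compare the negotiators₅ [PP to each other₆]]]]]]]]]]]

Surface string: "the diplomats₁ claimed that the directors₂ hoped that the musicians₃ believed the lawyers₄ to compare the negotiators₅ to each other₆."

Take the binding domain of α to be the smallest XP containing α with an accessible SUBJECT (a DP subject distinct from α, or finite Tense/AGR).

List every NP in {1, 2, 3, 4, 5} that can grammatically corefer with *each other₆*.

{4, 5}

*each other* is an anaphor, so Principle A applies: it must be bound in its binding domain.
Binding domain of *each other₆*: the embedded TP, whose subject is the lawyers₄.
*the diplomats₁* c-commands the anaphor but is outside its binding domain → cannot satisfy Principle A.
*the directors₂* c-commands the anaphor but is outside its binding domain → cannot satisfy Principle A.
*the musicians₃* c-commands the anaphor but is outside its binding domain → cannot satisfy Principle A.
*the lawyers₄* c-commands the anaphor within its binding domain → licit binder.
*the negotiators₅* c-commands the anaphor within its binding domain → licit binder.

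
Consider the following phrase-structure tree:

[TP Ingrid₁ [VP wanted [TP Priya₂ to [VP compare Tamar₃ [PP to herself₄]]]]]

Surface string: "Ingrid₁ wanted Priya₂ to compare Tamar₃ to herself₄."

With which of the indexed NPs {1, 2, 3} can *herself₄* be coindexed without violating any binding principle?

*herself* is an anaphor, so Principle A applies: it must be bound in its binding domain.
Binding domain of *herself₄*: the embedded TP, whose subject is Priya₂.
*Ingrid₁* c-commands the anaphor but is outside its binding domain → cannot satisfy Principle A.
*Priya₂* c-commands the anaphor within its binding domain → licit binder.
*Tamar₃* c-commands the anaphor within its binding domain → licit binder.

{2, 3}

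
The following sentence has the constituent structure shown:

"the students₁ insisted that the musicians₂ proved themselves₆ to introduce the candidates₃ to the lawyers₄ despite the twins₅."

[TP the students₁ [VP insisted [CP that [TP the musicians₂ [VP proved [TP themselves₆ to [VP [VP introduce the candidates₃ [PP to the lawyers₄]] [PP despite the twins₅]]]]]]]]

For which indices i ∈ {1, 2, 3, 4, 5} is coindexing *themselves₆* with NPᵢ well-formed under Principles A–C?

*themselves* is an anaphor, so Principle A applies: it must be bound in its binding domain.
Binding domain of *themselves₆*: the embedded TP, whose subject is the musicians₂.
*the students₁* c-commands the anaphor but is outside its binding domain → cannot satisfy Principle A.
*the musicians₂* c-commands the anaphor within its binding domain → licit binder.
*the candidates₃* does not c-command the anaphor → cannot bind it.
*the lawyers₄* does not c-command the anaphor → cannot bind it.
*the twins₅* does not c-command the anaphor → cannot bind it.

{2}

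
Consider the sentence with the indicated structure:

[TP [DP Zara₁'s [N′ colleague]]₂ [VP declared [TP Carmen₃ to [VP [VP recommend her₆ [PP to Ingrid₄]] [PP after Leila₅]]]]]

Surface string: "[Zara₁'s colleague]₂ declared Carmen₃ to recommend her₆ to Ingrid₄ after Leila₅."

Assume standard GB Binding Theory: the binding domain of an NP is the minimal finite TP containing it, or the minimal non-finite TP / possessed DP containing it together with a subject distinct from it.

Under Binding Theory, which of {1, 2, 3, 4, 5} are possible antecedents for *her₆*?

*her* is a pronoun, so Principle B applies: it must be free in its binding domain.
Binding domain of *her₆*: the embedded TP, whose subject is Carmen₃.
*Zara₁* and the pronoun do not c-command one another → neither Principle B nor Principle C is at stake; coindexation permitted.
*[Zara₁'s colleague]₂* c-commands the pronoun but from outside its binding domain, and is not c-commanded by it → coindexation permitted.
*Carmen₃* c-commands the pronoun within its binding domain → coindexation would violate Principle B.
*Ingrid₄*: the pronoun c-commands this R-expression → coindexation would violate Principle C on *Ingrid₄*.
*Leila₅* and the pronoun do not c-command one another → neither Principle B nor Principle C is at stake; coindexation permitted.

{1, 2, 5}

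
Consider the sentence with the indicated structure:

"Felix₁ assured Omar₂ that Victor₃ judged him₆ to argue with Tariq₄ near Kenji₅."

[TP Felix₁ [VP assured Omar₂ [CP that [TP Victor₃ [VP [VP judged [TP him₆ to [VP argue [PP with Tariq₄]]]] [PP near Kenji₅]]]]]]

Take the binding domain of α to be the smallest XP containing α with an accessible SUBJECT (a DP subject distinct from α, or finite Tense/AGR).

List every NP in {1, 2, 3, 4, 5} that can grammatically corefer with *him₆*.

{1, 2, 5}

*him* is a pronoun, so Principle B applies: it must be free in its binding domain.
Binding domain of *him₆*: the embedded TP, whose subject is Victor₃.
*Felix₁* c-commands the pronoun but from outside its binding domain, and is not c-commanded by it → coindexation permitted.
*Omar₂* c-commands the pronoun but from outside its binding domain, and is not c-commanded by it → coindexation permitted.
*Victor₃* c-commands the pronoun within its binding domain → coindexation would violate Principle B.
*Tariq₄*: the pronoun c-commands this R-expression → coindexation would violate Principle C on *Tariq₄*.
*Kenji₅* and the pronoun do not c-command one another → neither Principle B nor Principle C is at stake; coindexation permitted.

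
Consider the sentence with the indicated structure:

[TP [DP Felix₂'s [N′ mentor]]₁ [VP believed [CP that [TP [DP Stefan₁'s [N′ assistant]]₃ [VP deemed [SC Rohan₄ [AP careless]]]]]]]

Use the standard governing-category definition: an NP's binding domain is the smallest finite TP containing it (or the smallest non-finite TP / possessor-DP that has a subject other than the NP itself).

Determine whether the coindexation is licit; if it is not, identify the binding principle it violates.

Principle C

The two coindexed NPs are *[Felix₂'s mentor]₁* and *Stefan₁*.
*Stefan₁* is an R-expression. Principle C requires it to be free everywhere.
*[Felix₂'s mentor]₁* c-commands it and carries the same index.
The R-expression is bound → Principle C violation.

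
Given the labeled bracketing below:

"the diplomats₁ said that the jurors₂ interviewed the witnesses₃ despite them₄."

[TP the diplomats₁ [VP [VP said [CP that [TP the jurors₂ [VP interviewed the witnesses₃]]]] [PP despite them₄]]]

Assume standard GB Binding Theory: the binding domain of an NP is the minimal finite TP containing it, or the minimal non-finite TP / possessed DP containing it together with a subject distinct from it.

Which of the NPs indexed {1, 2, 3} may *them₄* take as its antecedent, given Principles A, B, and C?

*them* is a pronoun, so Principle B applies: it must be free in its binding domain.
Binding domain of *them₄*: the matrix TP, whose subject is the diplomats₁.
*the diplomats₁* c-commands the pronoun within its binding domain → coindexation would violate Principle B.
*the jurors₂* and the pronoun do not c-command one another → neither Principle B nor Principle C is at stake; coindexation permitted.
*the witnesses₃* and the pronoun do not c-command one another → neither Principle B nor Principle C is at stake; coindexation permitted.

{2, 3}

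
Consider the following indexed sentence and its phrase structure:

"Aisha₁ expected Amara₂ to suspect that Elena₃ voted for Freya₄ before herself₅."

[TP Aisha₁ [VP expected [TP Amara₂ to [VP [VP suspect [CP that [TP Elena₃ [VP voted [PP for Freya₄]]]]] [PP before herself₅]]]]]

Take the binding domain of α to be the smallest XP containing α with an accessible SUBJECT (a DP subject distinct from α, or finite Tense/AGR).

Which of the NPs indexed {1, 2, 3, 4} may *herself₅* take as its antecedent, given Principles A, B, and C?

{2}

*herself* is an anaphor, so Principle A applies: it must be bound in its binding domain.
Binding domain of *herself₅*: the embedded TP, whose subject is Amara₂.
*Aisha₁* c-commands the anaphor but is outside its binding domain → cannot satisfy Principle A.
*Amara₂* c-commands the anaphor within its binding domain → licit binder.
*Elena₃* does not c-command the anaphor → cannot bind it.
*Freya₄* does not c-command the anaphor → cannot bind it.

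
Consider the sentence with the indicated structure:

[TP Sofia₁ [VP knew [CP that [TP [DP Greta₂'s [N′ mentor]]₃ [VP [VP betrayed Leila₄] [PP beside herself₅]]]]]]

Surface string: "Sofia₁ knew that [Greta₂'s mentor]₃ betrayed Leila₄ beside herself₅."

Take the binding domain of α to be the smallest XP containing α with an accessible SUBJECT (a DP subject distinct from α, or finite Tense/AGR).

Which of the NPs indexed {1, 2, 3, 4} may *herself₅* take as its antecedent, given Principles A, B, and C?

{3}

*herself* is an anaphor, so Principle A applies: it must be bound in its binding domain.
Binding domain of *herself₅*: the embedded TP, whose subject is [Greta₂'s mentor]₃.
*Sofia₁* c-commands the anaphor but is outside its binding domain → cannot satisfy Principle A.
*Greta₂* does not c-command the anaphor → cannot bind it.
*[Greta₂'s mentor]₃* c-commands the anaphor within its binding domain → licit binder.
*Leila₄* does not c-command the anaphor → cannot bind it.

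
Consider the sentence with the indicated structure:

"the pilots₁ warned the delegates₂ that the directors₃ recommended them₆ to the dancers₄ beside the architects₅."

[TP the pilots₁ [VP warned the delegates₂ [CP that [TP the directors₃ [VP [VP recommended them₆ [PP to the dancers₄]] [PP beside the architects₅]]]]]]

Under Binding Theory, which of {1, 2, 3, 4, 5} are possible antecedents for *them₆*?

{1, 2, 5}

*them* is a pronoun, so Principle B applies: it must be free in its binding domain.
Binding domain of *them₆*: the embedded TP, whose subject is the directors₃.
*the pilots₁* c-commands the pronoun but from outside its binding domain, and is not c-commanded by it → coindexation permitted.
*the delegates₂* c-commands the pronoun but from outside its binding domain, and is not c-commanded by it → coindexation permitted.
*the directors₃* c-commands the pronoun within its binding domain → coindexation would violate Principle B.
*the dancers₄*: the pronoun c-commands this R-expression → coindexation would violate Principle C on *the dancers₄*.
*the architects₅* and the pronoun do not c-command one another → neither Principle B nor Principle C is at stake; coindexation permitted.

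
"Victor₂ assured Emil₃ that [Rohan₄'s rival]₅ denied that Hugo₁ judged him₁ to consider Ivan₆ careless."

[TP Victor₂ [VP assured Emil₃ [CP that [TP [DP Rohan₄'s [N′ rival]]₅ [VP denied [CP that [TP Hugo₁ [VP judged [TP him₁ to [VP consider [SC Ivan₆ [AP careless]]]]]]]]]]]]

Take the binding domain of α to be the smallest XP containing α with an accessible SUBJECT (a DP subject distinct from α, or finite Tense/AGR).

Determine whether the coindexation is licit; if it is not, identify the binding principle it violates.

Principle B

The two coindexed NPs are *Hugo₁* and *him₁*.
*him₁* is a pronoun. Its binding domain is the embedded TP, whose subject is Hugo₁.
*Hugo₁* c-commands it within that domain and carries the same index.
The pronoun is locally bound → Principle B violation.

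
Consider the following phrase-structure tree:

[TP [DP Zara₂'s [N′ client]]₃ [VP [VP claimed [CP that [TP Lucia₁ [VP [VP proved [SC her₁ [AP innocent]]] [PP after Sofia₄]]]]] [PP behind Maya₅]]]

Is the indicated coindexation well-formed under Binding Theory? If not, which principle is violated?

Principle B

The two coindexed NPs are *Lucia₁* and *her₁*.
*her₁* is a pronoun. Its binding domain is the embedded TP, whose subject is Lucia₁.
*Lucia₁* c-commands it within that domain and carries the same index.
The pronoun is locally bound → Principle B violation.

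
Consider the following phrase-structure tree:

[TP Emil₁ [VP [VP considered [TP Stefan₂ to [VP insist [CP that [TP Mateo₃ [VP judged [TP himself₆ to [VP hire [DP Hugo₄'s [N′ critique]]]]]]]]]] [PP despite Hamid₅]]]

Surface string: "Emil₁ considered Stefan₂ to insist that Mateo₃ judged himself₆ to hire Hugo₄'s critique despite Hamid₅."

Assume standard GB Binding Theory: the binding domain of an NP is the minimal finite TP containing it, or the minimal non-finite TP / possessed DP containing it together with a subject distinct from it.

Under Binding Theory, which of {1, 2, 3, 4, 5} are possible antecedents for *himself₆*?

*himself* is an anaphor, so Principle A applies: it must be bound in its binding domain.
Binding domain of *himself₆*: the embedded TP, whose subject is Mateo₃.
*Emil₁* c-commands the anaphor but is outside its binding domain → cannot satisfy Principle A.
*Stefan₂* c-commands the anaphor but is outside its binding domain → cannot satisfy Principle A.
*Mateo₃* c-commands the anaphor within its binding domain → licit binder.
*Hugo₄* does not c-command the anaphor → cannot bind it.
*Hamid₅* does not c-command the anaphor → cannot bind it.

{3}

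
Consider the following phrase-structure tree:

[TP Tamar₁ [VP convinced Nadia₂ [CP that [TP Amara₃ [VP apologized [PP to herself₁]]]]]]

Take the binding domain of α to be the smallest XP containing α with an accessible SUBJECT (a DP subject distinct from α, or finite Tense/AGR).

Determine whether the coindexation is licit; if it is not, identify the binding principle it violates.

Principle A

The two coindexed NPs are *Tamar₁* and *herself₁*.
*herself₁* is an anaphor. Principle A requires it to be bound within its binding domain — the embedded TP, whose subject is Amara₃.
Within that domain it is c-commanded by *Amara₃*, which does not share its index.
*Tamar₁* does c-command the anaphor, but from outside its binding domain.
The anaphor is unbound in its domain → Principle A violation.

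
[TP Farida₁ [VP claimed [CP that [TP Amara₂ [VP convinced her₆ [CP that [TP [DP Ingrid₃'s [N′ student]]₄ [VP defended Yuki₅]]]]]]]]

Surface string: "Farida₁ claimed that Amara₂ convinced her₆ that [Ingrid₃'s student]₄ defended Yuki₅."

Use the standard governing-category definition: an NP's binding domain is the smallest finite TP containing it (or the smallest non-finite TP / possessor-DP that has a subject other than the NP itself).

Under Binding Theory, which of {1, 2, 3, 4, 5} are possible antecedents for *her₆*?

{1}

*her* is a pronoun, so Principle B applies: it must be free in its binding domain.
Binding domain of *her₆*: the embedded TP, whose subject is Amara₂.
*Farida₁* c-commands the pronoun but from outside its binding domain, and is not c-commanded by it → coindexation permitted.
*Amara₂* c-commands the pronoun within its binding domain → coindexation would violate Principle B.
*Ingrid₃*: the pronoun c-commands this R-expression → coindexation would violate Principle C on *Ingrid₃*.
*[Ingrid₃'s student]₄*: the pronoun c-commands this R-expression → coindexation would violate Principle C on *[Ingrid₃'s student]₄*.
*Yuki₅*: the pronoun c-commands this R-expression → coindexation would violate Principle C on *Yuki₅*.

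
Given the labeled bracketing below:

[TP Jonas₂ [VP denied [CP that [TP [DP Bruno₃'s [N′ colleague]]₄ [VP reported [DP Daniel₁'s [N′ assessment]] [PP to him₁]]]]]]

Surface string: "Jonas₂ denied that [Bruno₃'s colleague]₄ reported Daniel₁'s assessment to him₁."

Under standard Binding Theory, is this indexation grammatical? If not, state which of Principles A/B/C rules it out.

grammatical

The two coindexed NPs are *Daniel₁* and *him₁*.
*him₁* is a pronoun; its binding domain is the embedded TP, whose subject is [Bruno₃'s colleague]₄. Within that domain it is c-commanded only by *[Bruno₃'s colleague]₄*, which carries a different index — the pronoun is free locally, so Principle B holds.
*Daniel₁* is an R-expression; *him₁* does not c-command it, and no other NP shares its index, so Principle C is satisfied.
All principles are respected.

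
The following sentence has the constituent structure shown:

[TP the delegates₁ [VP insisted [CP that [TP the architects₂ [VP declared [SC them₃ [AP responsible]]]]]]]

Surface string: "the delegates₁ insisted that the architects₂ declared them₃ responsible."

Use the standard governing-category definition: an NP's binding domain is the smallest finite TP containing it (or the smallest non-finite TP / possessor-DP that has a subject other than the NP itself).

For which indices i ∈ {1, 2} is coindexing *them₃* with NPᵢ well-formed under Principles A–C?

{1}

*them* is a pronoun, so Principle B applies: it must be free in its binding domain.
Binding domain of *them₃*: the embedded TP, whose subject is the architects₂.
*the delegates₁* c-commands the pronoun but from outside its binding domain, and is not c-commanded by it → coindexation permitted.
*the architects₂* c-commands the pronoun within its binding domain → coindexation would violate Principle B.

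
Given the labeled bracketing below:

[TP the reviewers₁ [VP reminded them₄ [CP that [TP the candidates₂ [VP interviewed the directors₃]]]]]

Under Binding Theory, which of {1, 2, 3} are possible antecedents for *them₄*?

none

*them* is a pronoun, so Principle B applies: it must be free in its binding domain.
Binding domain of *them₄*: the matrix TP, whose subject is the reviewers₁.
*the reviewers₁* c-commands the pronoun within its binding domain → coindexation would violate Principle B.
*the candidates₂*: the pronoun c-commands this R-expression → coindexation would violate Principle C on *the candidates₂*.
*the directors₃*: the pronoun c-commands this R-expression → coindexation would violate Principle C on *the directors₃*.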